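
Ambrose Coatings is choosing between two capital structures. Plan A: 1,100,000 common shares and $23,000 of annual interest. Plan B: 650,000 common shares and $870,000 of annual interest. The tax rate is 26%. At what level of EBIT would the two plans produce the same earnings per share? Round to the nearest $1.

Set EPS_A = EPS_B: (EBIT − $23,000)(1 − 0.26) ÷ 1,100,000 = (EBIT − $870,000)(1 − 0.26) ÷ 650,000.
Cancelling (1 − t) and cross-multiplying: 650,000·(EBIT − 23,000) = 1,100,000·(EBIT − 870,000).
EBIT × (1,100,000 − 650,000) = 870,000 × 1,100,000 − 23,000 × 650,000 = 942,050,000,000, so EBIT = 942,050,000,000 ÷ 450,000 = 2,093,444.44.

$2,093,444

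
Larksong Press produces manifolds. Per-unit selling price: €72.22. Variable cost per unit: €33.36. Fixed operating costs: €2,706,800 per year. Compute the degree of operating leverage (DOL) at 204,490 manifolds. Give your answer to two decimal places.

At 204,490 units, contribution = 204,490 × €38.86 = €7,946,481.40.
Operating income = contribution − fixed costs = €7,946,481.40 − €2,706,800 = €5,239,681.40.
DOL = contribution ÷ EBIT = €7,946,481.40 ÷ €5,239,681.40 = 1.5166.

1.52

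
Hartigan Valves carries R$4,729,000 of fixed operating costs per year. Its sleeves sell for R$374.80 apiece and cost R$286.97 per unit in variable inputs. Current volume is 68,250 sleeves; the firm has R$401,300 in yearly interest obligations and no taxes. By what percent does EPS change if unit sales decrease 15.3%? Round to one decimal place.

-106.1%

Contribution at this volume is 68,250 × R$87.83 = R$5,994,397.50.
Operating income = contribution − fixed costs = R$5,994,397.50 − R$4,729,000 = R$1,265,397.50.
After interest of R$401,300.00, pre-tax earnings = R$864,097.50.
Degree of combined leverage = contribution ÷ (EBIT − I) = R$5,994,397.50 ÷ R$864,097.50 = 6.9372.
EPS therefore changes by 6.9372 × (-15.3%) = -106.1%.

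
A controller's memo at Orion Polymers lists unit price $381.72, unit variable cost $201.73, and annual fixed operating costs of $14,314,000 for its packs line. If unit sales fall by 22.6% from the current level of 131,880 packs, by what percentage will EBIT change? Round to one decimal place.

-56.9%

At 131,880 units, contribution = 131,880 × $179.99 = $23,737,081.20.
EBIT = $23,737,081.20 − $14,314,000 = $9,423,081.20.
Degree of operating leverage = $23,737,081.20 / $9,423,081.20 = 2.5190.
%ΔEBIT = DOL × %ΔSales = 2.5190 × -22.6% = -56.9%.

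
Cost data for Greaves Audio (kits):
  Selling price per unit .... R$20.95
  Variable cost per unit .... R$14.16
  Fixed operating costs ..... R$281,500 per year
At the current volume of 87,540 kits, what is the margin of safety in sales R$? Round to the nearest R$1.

R$965,417

Each unit contributes R$20.95 − R$14.16 = R$6.79. Break-even units = R$281,500 ÷ R$6.79 = 41,458.03; break-even revenue = 41,458.03 × R$20.95 = R$868,545.66.
Actual sales revenue = 87,540 × R$20.95 = R$1,833,963.00.
Margin of safety = R$1,833,963.00 − R$868,545.66 = R$965,417.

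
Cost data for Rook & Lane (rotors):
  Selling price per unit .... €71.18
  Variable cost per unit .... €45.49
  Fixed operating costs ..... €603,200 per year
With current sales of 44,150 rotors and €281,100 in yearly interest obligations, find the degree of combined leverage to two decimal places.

Total contribution margin = 44,150 × €25.69 = €1,134,213.50.
Operating income = contribution − fixed costs = €1,134,213.50 − €603,200 = €531,013.50. Interest = €281,100.00.
DOL = €1,134,213.50 ÷ €531,013.50 = 2.1359; DFL = €531,013.50 ÷ €249,913.50 = 2.1248.
Combined leverage = 2.1359 × 2.1248 = 4.5384.

4.54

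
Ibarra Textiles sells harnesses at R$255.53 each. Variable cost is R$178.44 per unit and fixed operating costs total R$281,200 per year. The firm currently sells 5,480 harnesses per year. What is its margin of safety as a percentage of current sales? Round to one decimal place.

33.4%

Contribution margin per unit = R$255.53 − R$178.44 = R$77.09. Break-even units = R$281,200 ÷ R$77.09 = 3,647.68; break-even revenue = 3,647.68 × R$255.53 = R$932,092.83.
Current sales = 5,480 × R$255.53 = R$1,400,304.40.
Margin of safety = (R$1,400,304.40 − R$932,092.83) ÷ R$1,400,304.40 = 33.4%.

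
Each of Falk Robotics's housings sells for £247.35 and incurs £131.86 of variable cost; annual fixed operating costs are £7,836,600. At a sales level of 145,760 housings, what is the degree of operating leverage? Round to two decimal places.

1.87

Contribution at this volume is 145,760 × £115.49 = £16,833,822.40.
Subtracting fixed costs: EBIT = £16,833,822.40 − £7,836,600 = £8,997,222.40.
So DOL = total CM / EBIT = £16,833,822.40 / £8,997,222.40 = 1.8710.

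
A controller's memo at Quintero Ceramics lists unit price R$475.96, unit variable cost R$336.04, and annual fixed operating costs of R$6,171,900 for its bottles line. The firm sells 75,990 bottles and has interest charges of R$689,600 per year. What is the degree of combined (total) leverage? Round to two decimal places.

2.82

Total contribution margin = 75,990 × R$139.92 = R$10,632,520.80.
Subtracting fixed costs: EBIT = R$10,632,520.80 − R$6,171,900 = R$4,460,620.80. Interest = R$689,600.00, so EBIT − I = R$3,771,020.80.
Degree of total leverage = total CM / (EBIT − interest) = R$10,632,520.80 / R$3,771,020.80 = 2.8195.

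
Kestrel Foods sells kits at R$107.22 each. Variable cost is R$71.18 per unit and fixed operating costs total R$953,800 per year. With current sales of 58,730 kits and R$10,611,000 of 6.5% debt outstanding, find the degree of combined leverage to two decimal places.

Total contribution margin = 58,730 × R$36.04 = R$2,116,629.20.
Operating income = contribution − fixed costs = R$2,116,629.20 − R$953,800 = R$1,162,829.20. Interest = R$689,715.00, so EBIT − I = R$473,114.20.
Degree of total leverage = total CM / (EBIT − interest) = R$2,116,629.20 / R$473,114.20 = 4.4738.

4.47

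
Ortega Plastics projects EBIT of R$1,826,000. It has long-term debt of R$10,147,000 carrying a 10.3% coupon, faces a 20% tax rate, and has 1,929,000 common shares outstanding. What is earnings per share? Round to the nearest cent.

R$0.32

Interest = R$1,045,141.00, so EBT = R$1,826,000 − R$1,045,141.00 = R$780,859.00.
After tax at 20%: net income = R$780,859.00 × 0.80 = R$624,687.20.
Per share: R$624,687.20 / 1,929,000 shares = R$0.32.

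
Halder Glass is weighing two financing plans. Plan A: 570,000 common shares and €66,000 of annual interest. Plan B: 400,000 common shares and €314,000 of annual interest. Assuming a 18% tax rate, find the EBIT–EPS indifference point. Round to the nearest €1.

At indifference, (EBIT − 66,000)(1 − t)/570,000 = (EBIT − 314,000)(1 − t)/400,000.
The (1 − t) factor cancels: (EBIT − 66,000) × 400,000 = (EBIT − 314,000) × 570,000.
Solving, EBIT = (314,000·570,000 − 66,000·400,000) / (570,000 − 400,000) = 152,580,000,000 / 170,000 = 897,529.41.

€897,529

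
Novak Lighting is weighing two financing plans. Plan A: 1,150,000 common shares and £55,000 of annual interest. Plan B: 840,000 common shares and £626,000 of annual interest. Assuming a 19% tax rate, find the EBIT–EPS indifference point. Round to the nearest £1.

At indifference, (EBIT − 55,000)(1 − t)/1,150,000 = (EBIT − 626,000)(1 − t)/840,000.
The (1 − t) factor cancels: (EBIT − 55,000) × 840,000 = (EBIT − 626,000) × 1,150,000.
Solving, EBIT = (626,000·1,150,000 − 55,000·840,000) / (1,150,000 − 840,000) = 673,700,000,000 / 310,000 = 2,173,225.81.

£2,173,226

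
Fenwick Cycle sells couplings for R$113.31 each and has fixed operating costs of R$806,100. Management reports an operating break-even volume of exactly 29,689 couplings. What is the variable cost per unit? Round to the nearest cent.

At break-even, FC = Q × (P − VC), so P − VC = R$806,100 ÷ 29,689 = R$27.1515.
Variable cost per unit = R$113.31 − R$27.1515 = R$86.16.

R$86.16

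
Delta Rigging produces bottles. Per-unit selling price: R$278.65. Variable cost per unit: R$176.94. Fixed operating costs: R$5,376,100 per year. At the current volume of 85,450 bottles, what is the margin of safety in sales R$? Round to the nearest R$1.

R$9,082,000

Unit CM = price − variable cost = R$278.65 − R$176.94 = R$101.71. Break-even units = R$5,376,100 ÷ R$101.71 = 52,857.14; break-even revenue = 52,857.14 × R$278.65 = R$14,728,642.86.
Current sales = 85,450 × R$278.65 = R$23,810,642.50.
Margin of safety = R$23,810,642.50 − R$14,728,642.86 = R$9,082,000.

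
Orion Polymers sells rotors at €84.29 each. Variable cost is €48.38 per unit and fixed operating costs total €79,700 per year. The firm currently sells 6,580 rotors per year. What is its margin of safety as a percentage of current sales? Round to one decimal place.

66.3%

Contribution margin per unit = €84.29 − €48.38 = €35.91. Break-even units = €79,700 ÷ €35.91 = 2,219.44; break-even revenue = 2,219.44 × €84.29 = €187,076.39.
Current sales = 6,580 × €84.29 = €554,628.20.
Margin of safety = (€554,628.20 − €187,076.39) ÷ €554,628.20 = 66.3%.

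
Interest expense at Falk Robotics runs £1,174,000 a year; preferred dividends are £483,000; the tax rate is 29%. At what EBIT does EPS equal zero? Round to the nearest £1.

£1,854,282

Preferred dividends are paid after tax, so their pre-tax equivalent is £483,000 ÷ (1 − 0.29) = £680,281.69.
EPS = 0 when EBIT covers interest plus the pre-tax preferred burden: £1,174,000 + £680,281.69 = £1,854,281.69.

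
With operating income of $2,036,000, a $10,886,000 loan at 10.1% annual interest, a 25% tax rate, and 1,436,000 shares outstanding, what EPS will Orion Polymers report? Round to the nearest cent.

Interest = $1,099,486.00, so EBT = $2,036,000 − $1,099,486.00 = $936,514.00.
After tax at 25%: net income = $936,514.00 × 0.75 = $702,385.50.
EPS = $702,385.50 ÷ 1,436,000 = $0.49.

$0.49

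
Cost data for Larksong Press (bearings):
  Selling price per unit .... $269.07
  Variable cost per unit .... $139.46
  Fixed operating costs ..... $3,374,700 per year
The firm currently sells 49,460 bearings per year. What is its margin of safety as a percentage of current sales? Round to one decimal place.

47.4%

Contribution margin per unit = $269.07 − $139.46 = $129.61. Break-even units = $3,374,700 ÷ $129.61 = 26,037.34; break-even revenue = 26,037.34 × $269.07 = $7,005,867.83.
Current sales = 49,460 × $269.07 = $13,308,202.20.
Margin of safety = ($13,308,202.20 − $7,005,867.83) ÷ $13,308,202.20 = 47.4%.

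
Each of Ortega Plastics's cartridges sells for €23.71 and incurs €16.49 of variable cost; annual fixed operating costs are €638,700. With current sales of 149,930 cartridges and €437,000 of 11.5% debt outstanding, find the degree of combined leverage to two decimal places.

2.75

At 149,930 units, contribution = 149,930 × €7.22 = €1,082,494.60.
EBIT = €1,082,494.60 − €638,700 = €443,794.60. Interest = €50,255.00.
DOL = €1,082,494.60 ÷ €443,794.60 = 2.4392; DFL = €443,794.60 ÷ €393,539.60 = 1.1277.
DCL = DOL × DFL = 2.4392 × 1.1277 = 2.7507.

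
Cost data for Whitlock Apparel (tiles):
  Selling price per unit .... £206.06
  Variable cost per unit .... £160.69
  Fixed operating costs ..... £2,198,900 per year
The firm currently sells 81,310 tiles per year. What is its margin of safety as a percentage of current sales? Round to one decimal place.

40.4%

Unit CM = price − variable cost = £206.06 − £160.69 = £45.37. Break-even units = £2,198,900 ÷ £45.37 = 48,465.95; break-even revenue = 48,465.95 × £206.06 = £9,986,892.97.
Actual sales revenue = 81,310 × £206.06 = £16,754,738.60.
Margin of safety = (£16,754,738.60 − £9,986,892.97) ÷ £16,754,738.60 = 40.4%.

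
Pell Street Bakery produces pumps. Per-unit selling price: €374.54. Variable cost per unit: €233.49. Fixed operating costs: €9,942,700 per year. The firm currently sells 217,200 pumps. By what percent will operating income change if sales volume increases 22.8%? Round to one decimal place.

Total contribution margin = 217,200 × €141.05 = €30,636,060.00.
Operating income = contribution − fixed costs = €30,636,060.00 − €9,942,700 = €20,693,360.00.
Degree of operating leverage = €30,636,060.00 / €20,693,360.00 = 1.4805.
Operating income changes by 1.4805 × +22.8% = +33.8%.

+33.8%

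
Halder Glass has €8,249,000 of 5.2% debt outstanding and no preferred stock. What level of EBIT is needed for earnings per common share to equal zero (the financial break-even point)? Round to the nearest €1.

€428,948

Annual interest = 5.2% × €8,249,000 = €428,948.00.
With no preferred dividends, EPS = 0 when EBIT exactly covers interest, so the financial break-even EBIT is €428,948.00.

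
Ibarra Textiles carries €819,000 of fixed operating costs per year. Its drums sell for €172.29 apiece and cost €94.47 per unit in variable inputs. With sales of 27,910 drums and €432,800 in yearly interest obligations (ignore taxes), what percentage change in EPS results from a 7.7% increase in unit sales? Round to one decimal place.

At 27,910 units, contribution = 27,910 × €77.82 = €2,171,956.20.
EBIT = €2,171,956.20 − €819,000 = €1,352,956.20.
After interest of €432,800.00, pre-tax earnings = €920,156.20.
DCL = total CM / (EBIT − I) = €2,171,956.20 / €920,156.20 = 2.3604.
%ΔEPS = DCL × %ΔSales = 2.3604 × +7.7% = +18.2%.

+18.2%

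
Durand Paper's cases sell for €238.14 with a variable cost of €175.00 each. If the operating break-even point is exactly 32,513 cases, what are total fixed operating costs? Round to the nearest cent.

€2,052,870.82

Each unit contributes €238.14 − €175.00 = €63.14.
Fixed costs = break-even units × CM = 32,513 × €63.14 = €2,052,870.82.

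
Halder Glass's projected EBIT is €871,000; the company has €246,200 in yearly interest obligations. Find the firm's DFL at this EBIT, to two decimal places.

Annual interest charges come to €246,200.00.
DFL = EBIT ÷ (EBIT − I) = €871,000 ÷ (€871,000 − €246,200.00) = €871,000 ÷ €624,800.00 = 1.3940.

1.39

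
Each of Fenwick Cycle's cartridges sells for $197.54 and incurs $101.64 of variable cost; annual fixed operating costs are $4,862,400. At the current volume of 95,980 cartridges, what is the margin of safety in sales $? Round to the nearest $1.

$8,944,055

Contribution margin per unit = $197.54 − $101.64 = $95.90. Break-even units = $4,862,400 ÷ $95.90 = 50,702.82; break-even revenue = 50,702.82 × $197.54 = $10,015,834.16.
Actual sales revenue = 95,980 × $197.54 = $18,959,889.20.
Margin of safety = $18,959,889.20 − $10,015,834.16 = $8,944,055.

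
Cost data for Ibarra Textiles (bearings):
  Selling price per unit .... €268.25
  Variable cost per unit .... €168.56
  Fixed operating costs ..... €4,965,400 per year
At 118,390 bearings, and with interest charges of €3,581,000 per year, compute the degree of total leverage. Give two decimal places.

Contribution at this volume is 118,390 × €99.69 = €11,802,299.10.
EBIT = €11,802,299.10 − €4,965,400 = €6,836,899.10. Interest = €3,581,000.00, so EBIT − I = €3,255,899.10.
Degree of total leverage = total CM / (EBIT − interest) = €11,802,299.10 / €3,255,899.10 = 3.6249.

3.62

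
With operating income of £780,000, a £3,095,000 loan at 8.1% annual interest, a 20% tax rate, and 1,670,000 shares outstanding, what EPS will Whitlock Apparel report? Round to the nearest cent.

£0.25

Pre-tax income = £780,000 − £250,695.00 = £529,305.00.
Net income = £529,305.00 × (1 − 0.20) = £423,444.00.
Per share: £423,444.00 / 1,670,000 shares = £0.25.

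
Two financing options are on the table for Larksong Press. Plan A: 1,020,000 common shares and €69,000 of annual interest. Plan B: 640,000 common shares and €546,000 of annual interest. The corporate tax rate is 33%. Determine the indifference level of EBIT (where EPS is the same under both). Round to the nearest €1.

At indifference, (EBIT − 69,000)(1 − t)/1,020,000 = (EBIT − 546,000)(1 − t)/640,000.
Cancelling (1 − t) and cross-multiplying: 640,000·(EBIT − 69,000) = 1,020,000·(EBIT − 546,000).
EBIT × (1,020,000 − 640,000) = 546,000 × 1,020,000 − 69,000 × 640,000 = 512,760,000,000, so EBIT = 512,760,000,000 ÷ 380,000 = 1,349,368.42.

€1,349,368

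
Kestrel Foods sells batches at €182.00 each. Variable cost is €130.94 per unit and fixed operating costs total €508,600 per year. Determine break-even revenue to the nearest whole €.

€1,812,871

CM per unit = €182.00 − €130.94 = €51.06; CM ratio = €51.06 / €182.00 = 0.2805.
Break-even revenue = fixed costs × price ÷ CM = €508,600 × €182.00 ÷ €51.06 = €1,812,871.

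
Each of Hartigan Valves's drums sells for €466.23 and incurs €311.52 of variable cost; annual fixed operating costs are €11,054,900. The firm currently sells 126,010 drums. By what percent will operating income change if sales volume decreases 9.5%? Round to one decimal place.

-21.9%

Total contribution margin = 126,010 × €154.71 = €19,495,007.10.
EBIT = €19,495,007.10 − €11,054,900 = €8,440,107.10.
So DOL = total CM / EBIT = €19,495,007.10 / €8,440,107.10 = 2.3098.
%ΔEBIT = DOL × %ΔSales = 2.3098 × -9.5% = -21.9%.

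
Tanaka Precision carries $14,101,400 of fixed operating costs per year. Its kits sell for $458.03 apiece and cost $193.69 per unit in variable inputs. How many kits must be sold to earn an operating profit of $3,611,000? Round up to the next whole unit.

67,007 kits

Contribution margin per unit = $458.03 − $193.69 = $264.34.
Required volume = (fixed costs + target profit) ÷ CM = ($14,101,400 + $3,611,000) ÷ $264.34 = 67,006.13, so 67,007 kits.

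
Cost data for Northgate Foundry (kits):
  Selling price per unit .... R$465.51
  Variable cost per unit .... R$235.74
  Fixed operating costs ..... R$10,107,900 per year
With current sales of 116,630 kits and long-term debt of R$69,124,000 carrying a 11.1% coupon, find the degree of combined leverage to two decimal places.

2.97

Total contribution margin = 116,630 × R$229.77 = R$26,798,075.10.
Operating income = contribution − fixed costs = R$26,798,075.10 − R$10,107,900 = R$16,690,175.10. Interest = R$7,672,764.00, so EBIT − I = R$9,017,411.10.
DCL = contribution ÷ (EBIT − I) = R$26,798,075.10 ÷ R$9,017,411.10 = 2.9718.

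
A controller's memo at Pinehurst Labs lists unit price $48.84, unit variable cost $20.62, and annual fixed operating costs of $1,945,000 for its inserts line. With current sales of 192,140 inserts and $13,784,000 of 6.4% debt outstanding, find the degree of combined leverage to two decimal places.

At 192,140 units, contribution = 192,140 × $28.22 = $5,422,190.80.
EBIT = $5,422,190.80 − $1,945,000 = $3,477,190.80. Interest = $882,176.00.
DOL = $5,422,190.80 ÷ $3,477,190.80 = 1.5594; DFL = $3,477,190.80 ÷ $2,595,014.80 = 1.3400.
DCL = DOL × DFL = 1.5594 × 1.3400 = 2.0896.

2.09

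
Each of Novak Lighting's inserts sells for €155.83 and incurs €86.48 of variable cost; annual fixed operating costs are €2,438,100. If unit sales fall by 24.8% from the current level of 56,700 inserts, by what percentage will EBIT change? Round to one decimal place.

Total contribution margin = 56,700 × €69.35 = €3,932,145.00.
Operating income = contribution − fixed costs = €3,932,145.00 − €2,438,100 = €1,494,045.00.
DOL = contribution ÷ EBIT = €3,932,145.00 ÷ €1,494,045.00 = 2.6319.
Operating income changes by 2.6319 × -24.8% = -65.3%.

-65.3%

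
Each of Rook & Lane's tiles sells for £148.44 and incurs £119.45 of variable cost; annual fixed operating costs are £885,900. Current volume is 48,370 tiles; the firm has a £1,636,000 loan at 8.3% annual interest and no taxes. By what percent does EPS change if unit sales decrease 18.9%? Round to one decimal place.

-69.6%

Contribution at this volume is 48,370 × £28.99 = £1,402,246.30.
Subtracting fixed costs: EBIT = £1,402,246.30 − £885,900 = £516,346.30.
Interest = £135,788.00, so EBIT − I = £380,558.30.
Degree of combined leverage = contribution ÷ (EBIT − I) = £1,402,246.30 ÷ £380,558.30 = 3.6847.
%ΔEPS = DCL × %ΔSales = 3.6847 × -18.9% = -69.6%.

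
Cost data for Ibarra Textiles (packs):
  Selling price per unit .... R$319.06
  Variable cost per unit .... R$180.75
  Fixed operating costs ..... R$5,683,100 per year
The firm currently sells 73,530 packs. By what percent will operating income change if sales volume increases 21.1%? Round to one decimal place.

+47.8%

At 73,530 units, contribution = 73,530 × R$138.31 = R$10,169,934.30.
EBIT = R$10,169,934.30 − R$5,683,100 = R$4,486,834.30.
Degree of operating leverage = R$10,169,934.30 / R$4,486,834.30 = 2.2666.
Operating income changes by 2.2666 × +21.1% = +47.8%.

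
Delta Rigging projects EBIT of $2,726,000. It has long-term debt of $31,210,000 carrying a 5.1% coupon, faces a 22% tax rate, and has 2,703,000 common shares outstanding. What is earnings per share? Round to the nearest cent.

Interest = $1,591,710.00, so EBT = $2,726,000 − $1,591,710.00 = $1,134,290.00.
Net income = $1,134,290.00 × (1 − 0.22) = $884,746.20.
EPS = $884,746.20 ÷ 2,703,000 = $0.33.

$0.33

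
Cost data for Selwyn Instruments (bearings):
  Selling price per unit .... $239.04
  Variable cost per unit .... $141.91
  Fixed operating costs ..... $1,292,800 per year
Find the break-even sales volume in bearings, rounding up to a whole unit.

13,310 bearings

Unit CM = price − variable cost = $239.04 − $141.91 = $97.13.
Units to break even: $1,292,800 ÷ $97.13 = 13,310.00, rounded up to 13,310.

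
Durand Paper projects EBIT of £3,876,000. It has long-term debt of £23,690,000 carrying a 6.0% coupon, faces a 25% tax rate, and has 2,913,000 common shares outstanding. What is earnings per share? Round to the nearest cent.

Pre-tax income = £3,876,000 − £1,421,400.00 = £2,454,600.00.
Net income = £2,454,600.00 × (1 − 0.25) = £1,840,950.00.
EPS = £1,840,950.00 ÷ 2,913,000 = £0.63.

£0.63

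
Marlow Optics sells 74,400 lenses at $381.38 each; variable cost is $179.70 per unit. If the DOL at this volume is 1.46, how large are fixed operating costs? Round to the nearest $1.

$4,727,600

Total contribution margin = 74,400 × $201.68 = $15,004,992.00.
DOL = contribution / EBIT, so EBIT = $15,004,992.00 / 1.46 = $10,277,391.78.
Fixed costs = CM − EBIT = $15,004,992.00 − $10,277,391.78 = $4,727,600.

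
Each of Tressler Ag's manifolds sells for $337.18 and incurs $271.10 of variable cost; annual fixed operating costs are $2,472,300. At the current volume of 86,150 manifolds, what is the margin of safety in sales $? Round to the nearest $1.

$16,432,892

Contribution margin per unit = $337.18 − $271.10 = $66.08. Break-even units = $2,472,300 ÷ $66.08 = 37,413.74; break-even revenue = 37,413.74 × $337.18 = $12,615,165.16.
Current sales = 86,150 × $337.18 = $29,048,057.00.
Margin of safety = $29,048,057.00 − $12,615,165.16 = $16,432,892.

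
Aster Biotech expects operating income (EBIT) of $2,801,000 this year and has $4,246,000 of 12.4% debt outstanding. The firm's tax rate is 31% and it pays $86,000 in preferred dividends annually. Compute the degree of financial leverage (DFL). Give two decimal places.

1.30

Annual interest charges come to $526,504.00.
Preferred dividends grossed up pre-tax: $86,000 / (1 − 0.31) = $124,637.68.
DFL = EBIT ÷ [EBIT − I − D_p/(1−t)] = $2,801,000 ÷ [$2,801,000 − $526,504.00 − $124,637.68] = $2,801,000 ÷ $2,149,858.32 = 1.3029.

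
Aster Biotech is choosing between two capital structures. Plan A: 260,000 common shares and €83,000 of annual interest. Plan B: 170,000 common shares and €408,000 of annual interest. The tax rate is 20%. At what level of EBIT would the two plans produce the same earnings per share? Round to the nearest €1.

At indifference, (EBIT − 83,000)(1 − t)/260,000 = (EBIT − 408,000)(1 − t)/170,000.
The (1 − t) factor cancels: (EBIT − 83,000) × 170,000 = (EBIT − 408,000) × 260,000.
EBIT × (260,000 − 170,000) = 408,000 × 260,000 − 83,000 × 170,000 = 91,970,000,000, so EBIT = 91,970,000,000 ÷ 90,000 = 1,021,888.89.

€1,021,889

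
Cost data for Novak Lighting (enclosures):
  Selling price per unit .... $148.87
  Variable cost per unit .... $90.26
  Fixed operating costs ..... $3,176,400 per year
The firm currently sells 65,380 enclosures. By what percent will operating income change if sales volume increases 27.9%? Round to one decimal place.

+163.1%

Contribution at this volume is 65,380 × $58.61 = $3,831,921.80.
Operating income = contribution − fixed costs = $3,831,921.80 − $3,176,400 = $655,521.80.
Degree of operating leverage = $3,831,921.80 / $655,521.80 = 5.8456.
%ΔEBIT = DOL × %ΔSales = 5.8456 × +27.9% = +163.1%.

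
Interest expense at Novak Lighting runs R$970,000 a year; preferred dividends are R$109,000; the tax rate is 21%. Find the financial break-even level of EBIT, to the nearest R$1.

Grossing the preferred dividend up to pre-tax terms: R$109,000 / (1 − 0.21) = R$137,974.68.
EPS = 0 when EBIT covers interest plus the pre-tax preferred burden: R$970,000 + R$137,974.68 = R$1,107,974.68.

R$1,107,975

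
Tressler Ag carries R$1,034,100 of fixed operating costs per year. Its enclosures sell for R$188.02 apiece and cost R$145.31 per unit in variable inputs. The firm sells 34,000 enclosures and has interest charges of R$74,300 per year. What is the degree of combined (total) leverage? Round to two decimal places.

Total contribution margin = 34,000 × R$42.71 = R$1,452,140.00.
EBIT = R$1,452,140.00 − R$1,034,100 = R$418,040.00. Interest = R$74,300.00.
DOL = R$1,452,140.00 ÷ R$418,040.00 = 3.4737; DFL = R$418,040.00 ÷ R$343,740.00 = 1.2162.
DCL = DOL × DFL = 3.4737 × 1.2162 = 4.2247.

4.22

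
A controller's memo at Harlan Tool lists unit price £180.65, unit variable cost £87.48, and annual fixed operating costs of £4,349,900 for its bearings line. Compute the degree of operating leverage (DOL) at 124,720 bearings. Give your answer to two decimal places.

1.60

Contribution at this volume is 124,720 × £93.17 = £11,620,162.40.
Subtracting fixed costs: EBIT = £11,620,162.40 − £4,349,900 = £7,270,262.40.
Degree of operating leverage = £11,620,162.40 / £7,270,262.40 = 1.5983.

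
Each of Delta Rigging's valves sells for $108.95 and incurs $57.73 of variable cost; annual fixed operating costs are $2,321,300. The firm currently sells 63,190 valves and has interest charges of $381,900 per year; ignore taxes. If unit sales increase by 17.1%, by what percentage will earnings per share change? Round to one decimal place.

Total contribution margin = 63,190 × $51.22 = $3,236,591.80.
Subtracting fixed costs: EBIT = $3,236,591.80 − $2,321,300 = $915,291.80.
After interest of $381,900.00, pre-tax earnings = $533,391.80.
DCL = total CM / (EBIT − I) = $3,236,591.80 / $533,391.80 = 6.0679.
%ΔEPS = DCL × %ΔSales = 6.0679 × +17.1% = +103.8%.

+103.8%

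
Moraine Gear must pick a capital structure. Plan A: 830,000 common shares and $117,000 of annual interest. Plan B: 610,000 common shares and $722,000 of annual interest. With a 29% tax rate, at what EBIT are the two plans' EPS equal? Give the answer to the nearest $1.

At indifference, (EBIT − 117,000)(1 − t)/830,000 = (EBIT − 722,000)(1 − t)/610,000.
The (1 − t) factor cancels: (EBIT − 117,000) × 610,000 = (EBIT − 722,000) × 830,000.
EBIT × (830,000 − 610,000) = 722,000 × 830,000 − 117,000 × 610,000 = 527,890,000,000, so EBIT = 527,890,000,000 ÷ 220,000 = 2,399,500.00.

$2,399,500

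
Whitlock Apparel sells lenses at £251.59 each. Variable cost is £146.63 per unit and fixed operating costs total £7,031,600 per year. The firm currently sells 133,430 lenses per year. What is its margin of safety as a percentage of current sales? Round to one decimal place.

49.8%

Contribution margin per unit = £251.59 − £146.63 = £104.96. Break-even units = £7,031,600 ÷ £104.96 = 66,993.14; break-even revenue = 66,993.14 × £251.59 = £16,854,804.15.
Current sales = 133,430 × £251.59 = £33,569,653.70.
Margin of safety = (£33,569,653.70 − £16,854,804.15) ÷ £33,569,653.70 = 49.8%.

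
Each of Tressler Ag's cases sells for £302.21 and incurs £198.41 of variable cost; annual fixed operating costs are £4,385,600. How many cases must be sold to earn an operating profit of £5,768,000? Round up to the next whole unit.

97,819 cases

Each unit contributes £302.21 − £198.41 = £103.80.
Required volume = (fixed costs + target profit) ÷ CM = (£4,385,600 + £5,768,000) ÷ £103.80 = 97,818.88, so 97,819 cases.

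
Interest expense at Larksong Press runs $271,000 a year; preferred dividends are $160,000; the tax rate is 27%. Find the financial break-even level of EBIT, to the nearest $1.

$490,178

Preferred dividends are paid after tax, so their pre-tax equivalent is $160,000 ÷ (1 − 0.27) = $219,178.08.
EPS = 0 when EBIT covers interest plus the pre-tax preferred burden: $271,000 + $219,178.08 = $490,178.08.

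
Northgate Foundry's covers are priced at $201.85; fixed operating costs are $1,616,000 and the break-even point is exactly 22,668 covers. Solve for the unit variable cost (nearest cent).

$130.56

Contribution per unit must be FC / Q = $1,616,000 / 22,668 = $71.2899.
Hence VC = price − CM = $201.85 − $71.2899 = $130.56.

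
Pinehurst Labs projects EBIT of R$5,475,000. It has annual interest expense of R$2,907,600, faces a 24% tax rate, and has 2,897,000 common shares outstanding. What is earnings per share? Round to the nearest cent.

R$0.67

Interest = R$2,907,600.00, so EBT = R$5,475,000 − R$2,907,600.00 = R$2,567,400.00.
Net income = R$2,567,400.00 × (1 − 0.24) = R$1,951,224.00.
EPS = R$1,951,224.00 ÷ 2,897,000 = R$0.67.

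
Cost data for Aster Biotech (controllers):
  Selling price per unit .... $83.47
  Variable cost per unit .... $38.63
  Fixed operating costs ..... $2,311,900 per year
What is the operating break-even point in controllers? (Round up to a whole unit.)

51,559 controllers

Unit CM = price − variable cost = $83.47 − $38.63 = $44.84.
Break-even volume = fixed costs ÷ CM per unit = $2,311,900 ÷ $44.84 = 51,558.88, so 51,559 controllers.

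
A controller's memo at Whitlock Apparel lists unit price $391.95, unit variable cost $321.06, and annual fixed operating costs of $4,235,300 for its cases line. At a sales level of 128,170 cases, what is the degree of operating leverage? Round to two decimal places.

1.87

Contribution at this volume is 128,170 × $70.89 = $9,085,971.30.
EBIT = $9,085,971.30 − $4,235,300 = $4,850,671.30.
Degree of operating leverage = $9,085,971.30 / $4,850,671.30 = 1.8731.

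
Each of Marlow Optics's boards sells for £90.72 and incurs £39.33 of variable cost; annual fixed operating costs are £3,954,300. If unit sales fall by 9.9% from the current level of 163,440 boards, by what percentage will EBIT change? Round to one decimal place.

-18.7%

Total contribution margin = 163,440 × £51.39 = £8,399,181.60.
Subtracting fixed costs: EBIT = £8,399,181.60 − £3,954,300 = £4,444,881.60.
So DOL = total CM / EBIT = £8,399,181.60 / £4,444,881.60 = 1.8896.
Operating income changes by 1.8896 × -9.9% = -18.7%.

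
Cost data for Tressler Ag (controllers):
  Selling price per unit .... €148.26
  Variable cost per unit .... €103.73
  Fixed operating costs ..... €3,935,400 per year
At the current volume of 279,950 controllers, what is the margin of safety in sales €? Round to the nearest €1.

Each unit contributes €148.26 − €103.73 = €44.53. Break-even units = €3,935,400 ÷ €44.53 = 88,376.38; break-even revenue = 88,376.38 × €148.26 = €13,102,681.43.
Current sales = 279,950 × €148.26 = €41,505,387.00.
Margin of safety = €41,505,387.00 − €13,102,681.43 = €28,402,706.

€28,402,706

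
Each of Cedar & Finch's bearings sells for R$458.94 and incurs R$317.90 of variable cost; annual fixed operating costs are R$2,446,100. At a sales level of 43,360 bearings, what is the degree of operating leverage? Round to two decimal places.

1.67

Total contribution margin = 43,360 × R$141.04 = R$6,115,494.40.
Subtracting fixed costs: EBIT = R$6,115,494.40 − R$2,446,100 = R$3,669,394.40.
DOL = contribution ÷ EBIT = R$6,115,494.40 ÷ R$3,669,394.40 = 1.6666.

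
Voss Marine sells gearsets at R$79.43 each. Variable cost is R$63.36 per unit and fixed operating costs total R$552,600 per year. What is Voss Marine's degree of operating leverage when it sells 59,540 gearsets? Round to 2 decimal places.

Contribution at this volume is 59,540 × R$16.07 = R$956,807.80.
Subtracting fixed costs: EBIT = R$956,807.80 − R$552,600 = R$404,207.80.
So DOL = total CM / EBIT = R$956,807.80 / R$404,207.80 = 2.3671.

2.37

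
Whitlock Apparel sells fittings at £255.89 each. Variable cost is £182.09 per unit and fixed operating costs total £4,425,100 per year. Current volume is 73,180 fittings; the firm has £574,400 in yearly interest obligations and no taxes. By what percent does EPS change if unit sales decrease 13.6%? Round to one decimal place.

At 73,180 units, contribution = 73,180 × £73.80 = £5,400,684.00.
Operating income = contribution − fixed costs = £5,400,684.00 − £4,425,100 = £975,584.00.
After interest of £574,400.00, pre-tax earnings = £401,184.00.
DCL = total CM / (EBIT − I) = £5,400,684.00 / £401,184.00 = 13.4619.
%ΔEPS = DCL × %ΔSales = 13.4619 × -13.6% = -183.1%.

-183.1%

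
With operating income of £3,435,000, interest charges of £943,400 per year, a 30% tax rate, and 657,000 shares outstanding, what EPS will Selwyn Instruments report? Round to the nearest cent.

Interest = £943,400.00, so EBT = £3,435,000 − £943,400.00 = £2,491,600.00.
Net income = £2,491,600.00 × (1 − 0.30) = £1,744,120.00.
Per share: £1,744,120.00 / 657,000 shares = £2.65.

£2.65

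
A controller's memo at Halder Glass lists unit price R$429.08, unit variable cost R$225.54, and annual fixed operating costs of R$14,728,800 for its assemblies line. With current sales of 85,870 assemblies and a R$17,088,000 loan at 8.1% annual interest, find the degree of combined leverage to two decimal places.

Total contribution margin = 85,870 × R$203.54 = R$17,477,979.80.
EBIT = R$17,477,979.80 − R$14,728,800 = R$2,749,179.80. Interest = R$1,384,128.00, so EBIT − I = R$1,365,051.80.
DCL = contribution ÷ (EBIT − I) = R$17,477,979.80 ÷ R$1,365,051.80 = 12.8039.

12.80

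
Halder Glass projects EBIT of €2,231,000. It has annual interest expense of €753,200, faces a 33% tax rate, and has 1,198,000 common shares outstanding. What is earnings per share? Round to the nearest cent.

Interest = €753,200.00, so EBT = €2,231,000 − €753,200.00 = €1,477,800.00.
After tax at 33%: net income = €1,477,800.00 × 0.67 = €990,126.00.
Per share: €990,126.00 / 1,198,000 shares = €0.83.

€0.83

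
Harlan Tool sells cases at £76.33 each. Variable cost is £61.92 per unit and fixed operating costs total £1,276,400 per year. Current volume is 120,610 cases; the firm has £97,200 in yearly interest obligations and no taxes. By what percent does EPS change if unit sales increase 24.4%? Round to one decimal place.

Total contribution margin = 120,610 × £14.41 = £1,737,990.10.
Operating income = contribution − fixed costs = £1,737,990.10 − £1,276,400 = £461,590.10.
Interest = £97,200.00, so EBIT − I = £364,390.10.
DCL = total CM / (EBIT − I) = £1,737,990.10 / £364,390.10 = 4.7696.
EPS therefore changes by 4.7696 × (+24.4%) = +116.4%.

+116.4%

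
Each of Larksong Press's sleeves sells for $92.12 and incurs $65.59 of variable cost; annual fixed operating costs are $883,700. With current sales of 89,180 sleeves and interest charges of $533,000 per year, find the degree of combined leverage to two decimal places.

Total contribution margin = 89,180 × $26.53 = $2,365,945.40.
Subtracting fixed costs: EBIT = $2,365,945.40 − $883,700 = $1,482,245.40. Interest = $533,000.00.
DOL = $2,365,945.40 ÷ $1,482,245.40 = 1.5962; DFL = $1,482,245.40 ÷ $949,245.40 = 1.5615.
DCL = DOL × DFL = 1.5962 × 1.5615 = 2.4925.

2.49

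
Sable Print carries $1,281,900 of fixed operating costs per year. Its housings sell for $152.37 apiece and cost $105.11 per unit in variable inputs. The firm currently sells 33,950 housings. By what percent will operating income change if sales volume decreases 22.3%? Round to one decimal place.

-110.9%

Contribution at this volume is 33,950 × $47.26 = $1,604,477.00.
Operating income = contribution − fixed costs = $1,604,477.00 − $1,281,900 = $322,577.00.
So DOL = total CM / EBIT = $1,604,477.00 / $322,577.00 = 4.9739.
%ΔEBIT = DOL × %ΔSales = 4.9739 × -22.3% = -110.9%.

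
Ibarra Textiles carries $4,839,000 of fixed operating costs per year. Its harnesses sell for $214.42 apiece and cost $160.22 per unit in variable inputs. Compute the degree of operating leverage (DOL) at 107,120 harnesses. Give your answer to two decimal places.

6.00

Total contribution margin = 107,120 × $54.20 = $5,805,904.00.
EBIT = $5,805,904.00 − $4,839,000 = $966,904.00.
Degree of operating leverage = $5,805,904.00 / $966,904.00 = 6.0046.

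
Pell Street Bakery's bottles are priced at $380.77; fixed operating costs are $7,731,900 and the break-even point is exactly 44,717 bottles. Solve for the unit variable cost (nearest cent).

Contribution per unit must be FC / Q = $7,731,900 / 44,717 = $172.9074.
Variable cost per unit = $380.77 − $172.9074 = $207.86.

$207.86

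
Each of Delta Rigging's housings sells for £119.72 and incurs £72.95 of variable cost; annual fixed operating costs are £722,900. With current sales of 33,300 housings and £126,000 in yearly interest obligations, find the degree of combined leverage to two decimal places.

Total contribution margin = 33,300 × £46.77 = £1,557,441.00.
Subtracting fixed costs: EBIT = £1,557,441.00 − £722,900 = £834,541.00. Interest = £126,000.00, so EBIT − I = £708,541.00.
Degree of total leverage = total CM / (EBIT − interest) = £1,557,441.00 / £708,541.00 = 2.1981.

2.20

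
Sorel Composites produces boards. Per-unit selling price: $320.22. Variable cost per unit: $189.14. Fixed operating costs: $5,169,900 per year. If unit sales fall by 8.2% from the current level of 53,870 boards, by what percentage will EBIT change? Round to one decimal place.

-30.6%

Contribution at this volume is 53,870 × $131.08 = $7,061,279.60.
Subtracting fixed costs: EBIT = $7,061,279.60 − $5,169,900 = $1,891,379.60.
Degree of operating leverage = $7,061,279.60 / $1,891,379.60 = 3.7334.
%ΔEBIT = DOL × %ΔSales = 3.7334 × -8.2% = -30.6%.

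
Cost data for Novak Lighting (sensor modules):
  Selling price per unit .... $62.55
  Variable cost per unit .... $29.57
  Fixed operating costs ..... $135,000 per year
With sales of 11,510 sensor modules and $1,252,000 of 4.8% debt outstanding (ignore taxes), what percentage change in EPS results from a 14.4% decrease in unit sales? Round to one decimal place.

Total contribution margin = 11,510 × $32.98 = $379,599.80.
Operating income = contribution − fixed costs = $379,599.80 − $135,000 = $244,599.80.
Interest = $60,096.00, so EBIT − I = $184,503.80.
DCL = total CM / (EBIT − I) = $379,599.80 / $184,503.80 = 2.0574.
EPS therefore changes by 2.0574 × (-14.4%) = -29.6%.

-29.6%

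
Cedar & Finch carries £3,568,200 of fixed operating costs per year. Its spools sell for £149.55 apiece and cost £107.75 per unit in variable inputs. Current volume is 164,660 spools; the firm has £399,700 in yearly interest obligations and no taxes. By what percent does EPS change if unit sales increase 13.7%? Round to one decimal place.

+32.3%

Contribution at this volume is 164,660 × £41.80 = £6,882,788.00.
Subtracting fixed costs: EBIT = £6,882,788.00 − £3,568,200 = £3,314,588.00.
Interest = £399,700.00, so EBIT − I = £2,914,888.00.
DCL = total CM / (EBIT − I) = £6,882,788.00 / £2,914,888.00 = 2.3613.
%ΔEPS = DCL × %ΔSales = 2.3613 × +13.7% = +32.3%.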